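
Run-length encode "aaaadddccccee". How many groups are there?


Input: aaaadddccccee
Scanning for consecutive runs:
  Group 1: 'a' x 4 (positions 0-3)
  Group 2: 'd' x 3 (positions 4-6)
  Group 3: 'c' x 4 (positions 7-10)
  Group 4: 'e' x 2 (positions 11-12)
Total groups: 4

4


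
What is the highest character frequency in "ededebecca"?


Input: ededebecca
Character counts:
  'a': 1
  'b': 1
  'c': 2
  'd': 2
  'e': 4
Maximum frequency: 4

4


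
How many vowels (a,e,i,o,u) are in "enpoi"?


Input: enpoi
Checking each character:
  'e' at position 0: vowel (running total: 1)
  'n' at position 1: consonant
  'p' at position 2: consonant
  'o' at position 3: vowel (running total: 2)
  'i' at position 4: vowel (running total: 3)
Total vowels: 3

3


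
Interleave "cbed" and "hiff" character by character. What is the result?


Interleaving "cbed" and "hiff":
  Position 0: 'c' from first, 'h' from second => "ch"
  Position 1: 'b' from first, 'i' from second => "bi"
  Position 2: 'e' from first, 'f' from second => "ef"
  Position 3: 'd' from first, 'f' from second => "df"
Result: chbiefdf

chbiefdf


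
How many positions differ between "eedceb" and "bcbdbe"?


Comparing "eedceb" and "bcbdbe" position by position:
  Position 0: 'e' vs 'b' => DIFFER
  Position 1: 'e' vs 'c' => DIFFER
  Position 2: 'd' vs 'b' => DIFFER
  Position 3: 'c' vs 'd' => DIFFER
  Position 4: 'e' vs 'b' => DIFFER
  Position 5: 'b' vs 'e' => DIFFER
Positions that differ: 6

6


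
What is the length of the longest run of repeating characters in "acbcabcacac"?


Input: "acbcabcacac"
Scanning for longest run:
  Position 1 ('c'): new char, reset run to 1
  Position 2 ('b'): new char, reset run to 1
  Position 3 ('c'): new char, reset run to 1
  Position 4 ('a'): new char, reset run to 1
  Position 5 ('b'): new char, reset run to 1
  Position 6 ('c'): new char, reset run to 1
  Position 7 ('a'): new char, reset run to 1
  Position 8 ('c'): new char, reset run to 1
  Position 9 ('a'): new char, reset run to 1
  Position 10 ('c'): new char, reset run to 1
Longest run: 'a' with length 1

1


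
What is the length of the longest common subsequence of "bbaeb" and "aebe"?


LCS of "bbaeb" and "aebe"
DP table:
           a    e    b    e
      0    0    0    0    0
  b   0    0    0    1    1
  b   0    0    0    1    1
  a   0    1    1    1    1
  e   0    1    2    2    2
  b   0    1    2    3    3
LCS length = dp[5][4] = 3

3


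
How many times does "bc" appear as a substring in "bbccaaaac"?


Searching for "bc" in "bbccaaaac"
Scanning each position:
  Position 0: "bb" => no
  Position 1: "bc" => MATCH
  Position 2: "cc" => no
  Position 3: "ca" => no
  Position 4: "aa" => no
  Position 5: "aa" => no
  Position 6: "aa" => no
  Position 7: "ac" => no
Total occurrences: 1

1


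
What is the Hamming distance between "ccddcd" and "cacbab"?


Comparing "ccddcd" and "cacbab" position by position:
  Position 0: 'c' vs 'c' => same
  Position 1: 'c' vs 'a' => differ
  Position 2: 'd' vs 'c' => differ
  Position 3: 'd' vs 'b' => differ
  Position 4: 'c' vs 'a' => differ
  Position 5: 'd' vs 'b' => differ
Total differences (Hamming distance): 5

5


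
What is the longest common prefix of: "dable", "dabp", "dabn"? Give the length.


Words: dable, dabp, dabn
  Position 0: all 'd' => match
  Position 1: all 'a' => match
  Position 2: all 'b' => match
  Position 3: ('l', 'p', 'n') => mismatch, stop
LCP = "dab" (length 3)

3


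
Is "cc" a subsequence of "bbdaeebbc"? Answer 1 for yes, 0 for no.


Check if "cc" is a subsequence of "bbdaeebbc"
Greedy scan:
  Position 0 ('b'): no match needed
  Position 1 ('b'): no match needed
  Position 2 ('d'): no match needed
  Position 3 ('a'): no match needed
  Position 4 ('e'): no match needed
  Position 5 ('e'): no match needed
  Position 6 ('b'): no match needed
  Position 7 ('b'): no match needed
  Position 8 ('c'): matches sub[0] = 'c'
Only matched 1/2 characters => not a subsequence

0


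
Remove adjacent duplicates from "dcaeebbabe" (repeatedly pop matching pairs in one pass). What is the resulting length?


Input: dcaeebbabe
Stack-based adjacent duplicate removal:
  Read 'd': push. Stack: d
  Read 'c': push. Stack: dc
  Read 'a': push. Stack: dca
  Read 'e': push. Stack: dcae
  Read 'e': matches stack top 'e' => pop. Stack: dca
  Read 'b': push. Stack: dcab
  Read 'b': matches stack top 'b' => pop. Stack: dca
  Read 'a': matches stack top 'a' => pop. Stack: dc
  Read 'b': push. Stack: dcb
  Read 'e': push. Stack: dcbe
Final stack: "dcbe" (length 4)

4


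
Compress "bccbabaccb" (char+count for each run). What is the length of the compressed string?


Input: bccbabaccb
Runs:
  'b' x 1 => "b1"
  'c' x 2 => "c2"
  'b' x 1 => "b1"
  'a' x 1 => "a1"
  'b' x 1 => "b1"
  'a' x 1 => "a1"
  'c' x 2 => "c2"
  'b' x 1 => "b1"
Compressed: "b1c2b1a1b1a1c2b1"
Compressed length: 16

16


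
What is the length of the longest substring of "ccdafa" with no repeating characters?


Input: "ccdafa"
Sliding window (track last position of each char):
  Position 0 ('c'): window [0,0] length 1 -- new best
  Position 1 ('c'): repeat (last at 0), move window start to 1
  Position 1 ('c'): window [1,1] length 1
  Position 2 ('d'): window [1,2] length 2 -- new best
  Position 3 ('a'): window [1,3] length 3 -- new best
  Position 4 ('f'): window [1,4] length 4 -- new best
  Position 5 ('a'): repeat (last at 3), move window start to 4
  Position 5 ('a'): window [4,5] length 2
Longest substring with no repeats: "cdaf" with length 4

4


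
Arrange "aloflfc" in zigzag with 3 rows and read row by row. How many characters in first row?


Zigzag "aloflfc" into 3 rows:
Placing characters:
  'a' => row 0
  'l' => row 1
  'o' => row 2
  'f' => row 1
  'l' => row 0
  'f' => row 1
  'c' => row 2
Rows:
  Row 0: "al"
  Row 1: "lff"
  Row 2: "oc"
First row length: 2

2


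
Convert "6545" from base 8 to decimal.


Input: "6545" in base 8
Positional expansion:
  Digit '6' (value 6) x 8^3 = 3072
  Digit '5' (value 5) x 8^2 = 320
  Digit '4' (value 4) x 8^1 = 32
  Digit '5' (value 5) x 8^0 = 5
Sum = 3429

3429


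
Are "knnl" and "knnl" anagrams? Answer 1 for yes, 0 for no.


Strings: "knnl", "knnl"
Sorted first:  klnn
Sorted second: klnn
Sorted forms match => anagrams

1


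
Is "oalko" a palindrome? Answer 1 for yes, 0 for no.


Input: oalko
Reversed: oklao
  Compare pos 0 ('o') with pos 4 ('o'): match
  Compare pos 1 ('a') with pos 3 ('k'): MISMATCH
Result: not a palindrome

0


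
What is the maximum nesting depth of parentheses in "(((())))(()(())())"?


Input: "(((())))(()(())())"
Tracking depth:
  Position 0 '(': depth becomes 1
  Position 1 '(': depth becomes 2
  Position 2 '(': depth becomes 3
  Position 3 '(': depth becomes 4
  Position 4 ')': depth becomes 3
  Position 5 ')': depth becomes 2
  Position 6 ')': depth becomes 1
  Position 7 ')': depth becomes 0
  Position 8 '(': depth becomes 1
  Position 9 '(': depth becomes 2
  Position 10 ')': depth becomes 1
  Position 11 '(': depth becomes 2
  Position 12 '(': depth becomes 3
  Position 13 ')': depth becomes 2
  Position 14 ')': depth becomes 1
  Position 15 '(': depth becomes 2
  Position 16 ')': depth becomes 1
  Position 17 ')': depth becomes 0
Maximum depth reached: 4

4


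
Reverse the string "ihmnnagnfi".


Input: ihmnnagnfi
Reading characters right to left:
  Position 9: 'i'
  Position 8: 'f'
  Position 7: 'n'
  Position 6: 'g'
  Position 5: 'a'
  Position 4: 'n'
  Position 3: 'n'
  Position 2: 'm'
  Position 1: 'h'
  Position 0: 'i'
Reversed: ifngannmhi

ifngannmhi


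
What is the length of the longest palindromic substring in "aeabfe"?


Input: "aeabfe"
Checking substrings for palindromes:
  [0:3] "aea" (len 3) => palindrome
Longest palindromic substring: "aea" with length 3

3


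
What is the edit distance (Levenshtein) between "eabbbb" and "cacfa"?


Computing edit distance: "eabbbb" -> "cacfa"
DP table:
           c    a    c    f    a
      0    1    2    3    4    5
  e   1    1    2    3    4    5
  a   2    2    1    2    3    4
  b   3    3    2    2    3    4
  b   4    4    3    3    3    4
  b   5    5    4    4    4    4
  b   6    6    5    5    5    5
Edit distance = dp[6][5] = 5

5


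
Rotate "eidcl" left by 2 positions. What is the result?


Input: "eidcl", rotate left by 2
First 2 characters: "ei"
Remaining characters: "dcl"
Concatenate remaining + first: "dcl" + "ei" = "dclei"

dclei


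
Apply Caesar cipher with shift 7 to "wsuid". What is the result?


Caesar cipher: shift "wsuid" by 7
  'w' (pos 22) + 7 = pos 3 = 'd'
  's' (pos 18) + 7 = pos 25 = 'z'
  'u' (pos 20) + 7 = pos 1 = 'b'
  'i' (pos 8) + 7 = pos 15 = 'p'
  'd' (pos 3) + 7 = pos 10 = 'k'
Result: dzbpk

dzbpk


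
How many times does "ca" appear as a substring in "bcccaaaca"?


Searching for "ca" in "bcccaaaca"
Scanning each position:
  Position 0: "bc" => no
  Position 1: "cc" => no
  Position 2: "cc" => no
  Position 3: "ca" => MATCH
  Position 4: "aa" => no
  Position 5: "aa" => no
  Position 6: "ac" => no
  Position 7: "ca" => MATCH
Total occurrences: 2

2


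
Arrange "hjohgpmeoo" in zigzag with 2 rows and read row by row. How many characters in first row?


Zigzag "hjohgpmeoo" into 2 rows:
Placing characters:
  'h' => row 0
  'j' => row 1
  'o' => row 0
  'h' => row 1
  'g' => row 0
  'p' => row 1
  'm' => row 0
  'e' => row 1
  'o' => row 0
  'o' => row 1
Rows:
  Row 0: "hogmo"
  Row 1: "jhpeo"
First row length: 5

5


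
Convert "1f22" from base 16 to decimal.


Input: "1f22" in base 16
Positional expansion:
  Digit '1' (value 1) x 16^3 = 4096
  Digit 'f' (value 15) x 16^2 = 3840
  Digit '2' (value 2) x 16^1 = 32
  Digit '2' (value 2) x 16^0 = 2
Sum = 7970

7970


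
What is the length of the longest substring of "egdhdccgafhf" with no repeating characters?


Input: "egdhdccgafhf"
Sliding window (track last position of each char):
  Position 0 ('e'): window [0,0] length 1 -- new best
  Position 1 ('g'): window [0,1] length 2 -- new best
  Position 2 ('d'): window [0,2] length 3 -- new best
  Position 3 ('h'): window [0,3] length 4 -- new best
  Position 4 ('d'): repeat (last at 2), move window start to 3
  Position 4 ('d'): window [3,4] length 2
  Position 5 ('c'): window [3,5] length 3
  Position 6 ('c'): repeat (last at 5), move window start to 6
  Position 6 ('c'): window [6,6] length 1
  Position 7 ('g'): window [6,7] length 2
  Position 8 ('a'): window [6,8] length 3
  Position 9 ('f'): window [6,9] length 4
  Position 10 ('h'): window [6,10] length 5 -- new best
  Position 11 ('f'): repeat (last at 9), move window start to 10
  Position 11 ('f'): window [10,11] length 2
Longest substring with no repeats: "cgafh" with length 5

5


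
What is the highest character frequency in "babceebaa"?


Input: babceebaa
Character counts:
  'a': 3
  'b': 3
  'c': 1
  'e': 2
Maximum frequency: 3

3


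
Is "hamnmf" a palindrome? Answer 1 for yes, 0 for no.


Input: hamnmf
Reversed: fmnmah
  Compare pos 0 ('h') with pos 5 ('f'): MISMATCH
  Compare pos 1 ('a') with pos 4 ('m'): MISMATCH
  Compare pos 2 ('m') with pos 3 ('n'): MISMATCH
Result: not a palindrome

0


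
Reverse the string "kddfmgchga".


Input: kddfmgchga
Reading characters right to left:
  Position 9: 'a'
  Position 8: 'g'
  Position 7: 'h'
  Position 6: 'c'
  Position 5: 'g'
  Position 4: 'm'
  Position 3: 'f'
  Position 2: 'd'
  Position 1: 'd'
  Position 0: 'k'
Reversed: aghcgmfddk

aghcgmfddk


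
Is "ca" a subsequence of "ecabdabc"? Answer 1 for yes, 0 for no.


Check if "ca" is a subsequence of "ecabdabc"
Greedy scan:
  Position 0 ('e'): no match needed
  Position 1 ('c'): matches sub[0] = 'c'
  Position 2 ('a'): matches sub[1] = 'a'
  Position 3 ('b'): no match needed
  Position 4 ('d'): no match needed
  Position 5 ('a'): no match needed
  Position 6 ('b'): no match needed
  Position 7 ('c'): no match needed
All 2 characters matched => is a subsequence

1


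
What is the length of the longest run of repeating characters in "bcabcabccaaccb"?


Input: "bcabcabccaaccb"
Scanning for longest run:
  Position 1 ('c'): new char, reset run to 1
  Position 2 ('a'): new char, reset run to 1
  Position 3 ('b'): new char, reset run to 1
  Position 4 ('c'): new char, reset run to 1
  Position 5 ('a'): new char, reset run to 1
  Position 6 ('b'): new char, reset run to 1
  Position 7 ('c'): new char, reset run to 1
  Position 8 ('c'): continues run of 'c', length=2
  Position 9 ('a'): new char, reset run to 1
  Position 10 ('a'): continues run of 'a', length=2
  Position 11 ('c'): new char, reset run to 1
  Position 12 ('c'): continues run of 'c', length=2
  Position 13 ('b'): new char, reset run to 1
Longest run: 'c' with length 2

2


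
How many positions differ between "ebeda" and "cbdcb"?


Comparing "ebeda" and "cbdcb" position by position:
  Position 0: 'e' vs 'c' => DIFFER
  Position 1: 'b' vs 'b' => same
  Position 2: 'e' vs 'd' => DIFFER
  Position 3: 'd' vs 'c' => DIFFER
  Position 4: 'a' vs 'b' => DIFFER
Positions that differ: 4

4


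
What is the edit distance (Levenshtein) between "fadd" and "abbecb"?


Computing edit distance: "fadd" -> "abbecb"
DP table:
           a    b    b    e    c    b
      0    1    2    3    4    5    6
  f   1    1    2    3    4    5    6
  a   2    1    2    3    4    5    6
  d   3    2    2    3    4    5    6
  d   4    3    3    3    4    5    6
Edit distance = dp[4][6] = 6

6


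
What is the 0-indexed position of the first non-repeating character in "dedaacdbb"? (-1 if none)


Input: dedaacdbb
Character frequencies:
  'a': 2
  'b': 2
  'c': 1
  'd': 3
  'e': 1
Scanning left to right for freq == 1:
  Position 0 ('d'): freq=3, skip
  Position 1 ('e'): unique! => answer = 1

1


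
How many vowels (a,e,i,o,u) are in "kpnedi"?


Input: kpnedi
Checking each character:
  'k' at position 0: consonant
  'p' at position 1: consonant
  'n' at position 2: consonant
  'e' at position 3: vowel (running total: 1)
  'd' at position 4: consonant
  'i' at position 5: vowel (running total: 2)
Total vowels: 2

2


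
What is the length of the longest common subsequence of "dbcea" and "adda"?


LCS of "dbcea" and "adda"
DP table:
           a    d    d    a
      0    0    0    0    0
  d   0    0    1    1    1
  b   0    0    1    1    1
  c   0    0    1    1    1
  e   0    0    1    1    1
  a   0    1    1    1    2
LCS length = dp[5][4] = 2

2


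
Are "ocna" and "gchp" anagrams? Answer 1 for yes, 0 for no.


Strings: "ocna", "gchp"
Sorted first:  acno
Sorted second: cghp
Differ at position 0: 'a' vs 'c' => not anagrams

0


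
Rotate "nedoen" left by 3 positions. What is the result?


Input: "nedoen", rotate left by 3
First 3 characters: "ned"
Remaining characters: "oen"
Concatenate remaining + first: "oen" + "ned" = "oenned"

oenned


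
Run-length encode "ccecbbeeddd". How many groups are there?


Input: ccecbbeeddd
Scanning for consecutive runs:
  Group 1: 'c' x 2 (positions 0-1)
  Group 2: 'e' x 1 (positions 2-2)
  Group 3: 'c' x 1 (positions 3-3)
  Group 4: 'b' x 2 (positions 4-5)
  Group 5: 'e' x 2 (positions 6-7)
  Group 6: 'd' x 3 (positions 8-10)
Total groups: 6

6


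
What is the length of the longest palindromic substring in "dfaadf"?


Input: "dfaadf"
Checking substrings for palindromes:
  [2:4] "aa" (len 2) => palindrome
Longest palindromic substring: "aa" with length 2

2


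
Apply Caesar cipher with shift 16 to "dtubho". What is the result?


Caesar cipher: shift "dtubho" by 16
  'd' (pos 3) + 16 = pos 19 = 't'
  't' (pos 19) + 16 = pos 9 = 'j'
  'u' (pos 20) + 16 = pos 10 = 'k'
  'b' (pos 1) + 16 = pos 17 = 'r'
  'h' (pos 7) + 16 = pos 23 = 'x'
  'o' (pos 14) + 16 = pos 4 = 'e'
Result: tjkrxe

tjkrxe


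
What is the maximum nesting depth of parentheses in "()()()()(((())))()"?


Input: "()()()()(((())))()"
Tracking depth:
  Position 0 '(': depth becomes 1
  Position 1 ')': depth becomes 0
  Position 2 '(': depth becomes 1
  Position 3 ')': depth becomes 0
  Position 4 '(': depth becomes 1
  Position 5 ')': depth becomes 0
  Position 6 '(': depth becomes 1
  Position 7 ')': depth becomes 0
  Position 8 '(': depth becomes 1
  Position 9 '(': depth becomes 2
  Position 10 '(': depth becomes 3
  Position 11 '(': depth becomes 4
  Position 12 ')': depth becomes 3
  Position 13 ')': depth becomes 2
  Position 14 ')': depth becomes 1
  Position 15 ')': depth becomes 0
  Position 16 '(': depth becomes 1
  Position 17 ')': depth becomes 0
Maximum depth reached: 4

4


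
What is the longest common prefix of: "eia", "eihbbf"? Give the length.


Words: eia, eihbbf
  Position 0: all 'e' => match
  Position 1: all 'i' => match
  Position 2: ('a', 'h') => mismatch, stop
LCP = "ei" (length 2)

2


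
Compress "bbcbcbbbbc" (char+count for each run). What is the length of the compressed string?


Input: bbcbcbbbbc
Runs:
  'b' x 2 => "b2"
  'c' x 1 => "c1"
  'b' x 1 => "b1"
  'c' x 1 => "c1"
  'b' x 4 => "b4"
  'c' x 1 => "c1"
Compressed: "b2c1b1c1b4c1"
Compressed length: 12

12


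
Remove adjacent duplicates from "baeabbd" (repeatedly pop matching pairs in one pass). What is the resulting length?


Input: baeabbd
Stack-based adjacent duplicate removal:
  Read 'b': push. Stack: b
  Read 'a': push. Stack: ba
  Read 'e': push. Stack: bae
  Read 'a': push. Stack: baea
  Read 'b': push. Stack: baeab
  Read 'b': matches stack top 'b' => pop. Stack: baea
  Read 'd': push. Stack: baead
Final stack: "baead" (length 5)

5


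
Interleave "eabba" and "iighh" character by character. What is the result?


Interleaving "eabba" and "iighh":
  Position 0: 'e' from first, 'i' from second => "ei"
  Position 1: 'a' from first, 'i' from second => "ai"
  Position 2: 'b' from first, 'g' from second => "bg"
  Position 3: 'b' from first, 'h' from second => "bh"
  Position 4: 'a' from first, 'h' from second => "ah"
Result: eiaibgbhah

eiaibgbhah


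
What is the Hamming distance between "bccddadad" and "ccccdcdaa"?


Comparing "bccddadad" and "ccccdcdaa" position by position:
  Position 0: 'b' vs 'c' => differ
  Position 1: 'c' vs 'c' => same
  Position 2: 'c' vs 'c' => same
  Position 3: 'd' vs 'c' => differ
  Position 4: 'd' vs 'd' => same
  Position 5: 'a' vs 'c' => differ
  Position 6: 'd' vs 'd' => same
  Position 7: 'a' vs 'a' => same
  Position 8: 'd' vs 'a' => differ
Total differences (Hamming distance): 4

4


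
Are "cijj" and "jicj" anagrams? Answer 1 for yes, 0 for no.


Strings: "cijj", "jicj"
Sorted first:  cijj
Sorted second: cijj
Sorted forms match => anagrams

1


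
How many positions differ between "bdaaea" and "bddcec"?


Comparing "bdaaea" and "bddcec" position by position:
  Position 0: 'b' vs 'b' => same
  Position 1: 'd' vs 'd' => same
  Position 2: 'a' vs 'd' => DIFFER
  Position 3: 'a' vs 'c' => DIFFER
  Position 4: 'e' vs 'e' => same
  Position 5: 'a' vs 'c' => DIFFER
Positions that differ: 3

3


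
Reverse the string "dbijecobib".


Input: dbijecobib
Reading characters right to left:
  Position 9: 'b'
  Position 8: 'i'
  Position 7: 'b'
  Position 6: 'o'
  Position 5: 'c'
  Position 4: 'e'
  Position 3: 'j'
  Position 2: 'i'
  Position 1: 'b'
  Position 0: 'd'
Reversed: bibocejibd

bibocejibd


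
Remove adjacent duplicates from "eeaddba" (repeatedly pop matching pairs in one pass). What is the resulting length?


Input: eeaddba
Stack-based adjacent duplicate removal:
  Read 'e': push. Stack: e
  Read 'e': matches stack top 'e' => pop. Stack: (empty)
  Read 'a': push. Stack: a
  Read 'd': push. Stack: ad
  Read 'd': matches stack top 'd' => pop. Stack: a
  Read 'b': push. Stack: ab
  Read 'a': push. Stack: aba
Final stack: "aba" (length 3)

3


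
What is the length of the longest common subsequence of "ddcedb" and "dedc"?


LCS of "ddcedb" and "dedc"
DP table:
           d    e    d    c
      0    0    0    0    0
  d   0    1    1    1    1
  d   0    1    1    2    2
  c   0    1    1    2    3
  e   0    1    2    2    3
  d   0    1    2    3    3
  b   0    1    2    3    3
LCS length = dp[6][4] = 3

3


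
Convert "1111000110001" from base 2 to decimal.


Input: "1111000110001" in base 2
Positional expansion:
  Digit '1' (value 1) x 2^12 = 4096
  Digit '1' (value 1) x 2^11 = 2048
  Digit '1' (value 1) x 2^10 = 1024
  Digit '1' (value 1) x 2^9 = 512
  Digit '0' (value 0) x 2^8 = 0
  Digit '0' (value 0) x 2^7 = 0
  Digit '0' (value 0) x 2^6 = 0
  Digit '1' (value 1) x 2^5 = 32
  Digit '1' (value 1) x 2^4 = 16
  Digit '0' (value 0) x 2^3 = 0
  Digit '0' (value 0) x 2^2 = 0
  Digit '0' (value 0) x 2^1 = 0
  Digit '1' (value 1) x 2^0 = 1
Sum = 7729

7729


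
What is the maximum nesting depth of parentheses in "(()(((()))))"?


Input: "(()(((()))))"
Tracking depth:
  Position 0 '(': depth becomes 1
  Position 1 '(': depth becomes 2
  Position 2 ')': depth becomes 1
  Position 3 '(': depth becomes 2
  Position 4 '(': depth becomes 3
  Position 5 '(': depth becomes 4
  Position 6 '(': depth becomes 5
  Position 7 ')': depth becomes 4
  Position 8 ')': depth becomes 3
  Position 9 ')': depth becomes 2
  Position 10 ')': depth becomes 1
  Position 11 ')': depth becomes 0
Maximum depth reached: 5

5


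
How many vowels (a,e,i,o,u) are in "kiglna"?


Input: kiglna
Checking each character:
  'k' at position 0: consonant
  'i' at position 1: vowel (running total: 1)
  'g' at position 2: consonant
  'l' at position 3: consonant
  'n' at position 4: consonant
  'a' at position 5: vowel (running total: 2)
Total vowels: 2

2


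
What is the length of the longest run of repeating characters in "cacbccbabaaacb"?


Input: "cacbccbabaaacb"
Scanning for longest run:
  Position 1 ('a'): new char, reset run to 1
  Position 2 ('c'): new char, reset run to 1
  Position 3 ('b'): new char, reset run to 1
  Position 4 ('c'): new char, reset run to 1
  Position 5 ('c'): continues run of 'c', length=2
  Position 6 ('b'): new char, reset run to 1
  Position 7 ('a'): new char, reset run to 1
  Position 8 ('b'): new char, reset run to 1
  Position 9 ('a'): new char, reset run to 1
  Position 10 ('a'): continues run of 'a', length=2
  Position 11 ('a'): continues run of 'a', length=3
  Position 12 ('c'): new char, reset run to 1
  Position 13 ('b'): new char, reset run to 1
Longest run: 'a' with length 3

3


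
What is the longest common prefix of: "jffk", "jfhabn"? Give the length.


Words: jffk, jfhabn
  Position 0: all 'j' => match
  Position 1: all 'f' => match
  Position 2: ('f', 'h') => mismatch, stop
LCP = "jf" (length 2)

2


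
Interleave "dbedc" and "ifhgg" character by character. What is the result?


Interleaving "dbedc" and "ifhgg":
  Position 0: 'd' from first, 'i' from second => "di"
  Position 1: 'b' from first, 'f' from second => "bf"
  Position 2: 'e' from first, 'h' from second => "eh"
  Position 3: 'd' from first, 'g' from second => "dg"
  Position 4: 'c' from first, 'g' from second => "cg"
Result: dibfehdgcg

dibfehdgcg


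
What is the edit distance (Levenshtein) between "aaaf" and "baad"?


Computing edit distance: "aaaf" -> "baad"
DP table:
           b    a    a    d
      0    1    2    3    4
  a   1    1    1    2    3
  a   2    2    1    1    2
  a   3    3    2    1    2
  f   4    4    3    2    2
Edit distance = dp[4][4] = 2

2


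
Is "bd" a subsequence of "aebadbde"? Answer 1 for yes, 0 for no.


Check if "bd" is a subsequence of "aebadbde"
Greedy scan:
  Position 0 ('a'): no match needed
  Position 1 ('e'): no match needed
  Position 2 ('b'): matches sub[0] = 'b'
  Position 3 ('a'): no match needed
  Position 4 ('d'): matches sub[1] = 'd'
  Position 5 ('b'): no match needed
  Position 6 ('d'): no match needed
  Position 7 ('e'): no match needed
All 2 characters matched => is a subsequence

1


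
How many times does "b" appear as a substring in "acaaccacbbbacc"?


Searching for "b" in "acaaccacbbbacc"
Scanning each position:
  Position 0: "a" => no
  Position 1: "c" => no
  Position 2: "a" => no
  Position 3: "a" => no
  Position 4: "c" => no
  Position 5: "c" => no
  Position 6: "a" => no
  Position 7: "c" => no
  Position 8: "b" => MATCH
  Position 9: "b" => MATCH
  Position 10: "b" => MATCH
  Position 11: "a" => no
  Position 12: "c" => no
  Position 13: "c" => no
Total occurrences: 3

3


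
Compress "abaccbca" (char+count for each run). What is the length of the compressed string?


Input: abaccbca
Runs:
  'a' x 1 => "a1"
  'b' x 1 => "b1"
  'a' x 1 => "a1"
  'c' x 2 => "c2"
  'b' x 1 => "b1"
  'c' x 1 => "c1"
  'a' x 1 => "a1"
Compressed: "a1b1a1c2b1c1a1"
Compressed length: 14

14


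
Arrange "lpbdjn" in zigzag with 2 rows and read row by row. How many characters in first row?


Zigzag "lpbdjn" into 2 rows:
Placing characters:
  'l' => row 0
  'p' => row 1
  'b' => row 0
  'd' => row 1
  'j' => row 0
  'n' => row 1
Rows:
  Row 0: "lbj"
  Row 1: "pdn"
First row length: 3

3


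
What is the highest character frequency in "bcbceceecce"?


Input: bcbceceecce
Character counts:
  'b': 2
  'c': 5
  'e': 4
Maximum frequency: 5

5


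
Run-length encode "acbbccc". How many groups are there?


Input: acbbccc
Scanning for consecutive runs:
  Group 1: 'a' x 1 (positions 0-0)
  Group 2: 'c' x 1 (positions 1-1)
  Group 3: 'b' x 2 (positions 2-3)
  Group 4: 'c' x 3 (positions 4-6)
Total groups: 4

4


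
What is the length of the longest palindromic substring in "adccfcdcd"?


Input: "adccfcdcd"
Checking substrings for palindromes:
  [3:6] "cfc" (len 3) => palindrome
  [5:8] "cdc" (len 3) => palindrome
  [6:9] "dcd" (len 3) => palindrome
  [2:4] "cc" (len 2) => palindrome
Longest palindromic substring: "cfc" with length 3

3


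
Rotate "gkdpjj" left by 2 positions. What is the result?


Input: "gkdpjj", rotate left by 2
First 2 characters: "gk"
Remaining characters: "dpjj"
Concatenate remaining + first: "dpjj" + "gk" = "dpjjgk"

dpjjgk


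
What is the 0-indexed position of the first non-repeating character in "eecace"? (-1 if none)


Input: eecace
Character frequencies:
  'a': 1
  'c': 2
  'e': 3
Scanning left to right for freq == 1:
  Position 0 ('e'): freq=3, skip
  Position 1 ('e'): freq=3, skip
  Position 2 ('c'): freq=2, skip
  Position 3 ('a'): unique! => answer = 3

3


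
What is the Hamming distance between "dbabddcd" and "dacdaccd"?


Comparing "dbabddcd" and "dacdaccd" position by position:
  Position 0: 'd' vs 'd' => same
  Position 1: 'b' vs 'a' => differ
  Position 2: 'a' vs 'c' => differ
  Position 3: 'b' vs 'd' => differ
  Position 4: 'd' vs 'a' => differ
  Position 5: 'd' vs 'c' => differ
  Position 6: 'c' vs 'c' => same
  Position 7: 'd' vs 'd' => same
Total differences (Hamming distance): 5

5


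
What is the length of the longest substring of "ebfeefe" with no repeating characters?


Input: "ebfeefe"
Sliding window (track last position of each char):
  Position 0 ('e'): window [0,0] length 1 -- new best
  Position 1 ('b'): window [0,1] length 2 -- new best
  Position 2 ('f'): window [0,2] length 3 -- new best
  Position 3 ('e'): repeat (last at 0), move window start to 1
  Position 3 ('e'): window [1,3] length 3
  Position 4 ('e'): repeat (last at 3), move window start to 4
  Position 4 ('e'): window [4,4] length 1
  Position 5 ('f'): window [4,5] length 2
  Position 6 ('e'): repeat (last at 4), move window start to 5
  Position 6 ('e'): window [5,6] length 2
Longest substring with no repeats: "ebf" with length 3

3


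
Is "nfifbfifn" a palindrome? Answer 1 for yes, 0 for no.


Input: nfifbfifn
Reversed: nfifbfifn
  Compare pos 0 ('n') with pos 8 ('n'): match
  Compare pos 1 ('f') with pos 7 ('f'): match
  Compare pos 2 ('i') with pos 6 ('i'): match
  Compare pos 3 ('f') with pos 5 ('f'): match
Result: palindrome

1


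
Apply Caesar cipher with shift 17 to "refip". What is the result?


Caesar cipher: shift "refip" by 17
  'r' (pos 17) + 17 = pos 8 = 'i'
  'e' (pos 4) + 17 = pos 21 = 'v'
  'f' (pos 5) + 17 = pos 22 = 'w'
  'i' (pos 8) + 17 = pos 25 = 'z'
  'p' (pos 15) + 17 = pos 6 = 'g'
Result: ivwzg

ivwzg


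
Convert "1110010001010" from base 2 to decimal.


Input: "1110010001010" in base 2
Positional expansion:
  Digit '1' (value 1) x 2^12 = 4096
  Digit '1' (value 1) x 2^11 = 2048
  Digit '1' (value 1) x 2^10 = 1024
  Digit '0' (value 0) x 2^9 = 0
  Digit '0' (value 0) x 2^8 = 0
  Digit '1' (value 1) x 2^7 = 128
  Digit '0' (value 0) x 2^6 = 0
  Digit '0' (value 0) x 2^5 = 0
  Digit '0' (value 0) x 2^4 = 0
  Digit '1' (value 1) x 2^3 = 8
  Digit '0' (value 0) x 2^2 = 0
  Digit '1' (value 1) x 2^1 = 2
  Digit '0' (value 0) x 2^0 = 0
Sum = 7306

7306


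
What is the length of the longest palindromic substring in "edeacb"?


Input: "edeacb"
Checking substrings for palindromes:
  [0:3] "ede" (len 3) => palindrome
Longest palindromic substring: "ede" with length 3

3


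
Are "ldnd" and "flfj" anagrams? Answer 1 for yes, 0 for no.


Strings: "ldnd", "flfj"
Sorted first:  ddln
Sorted second: ffjl
Differ at position 0: 'd' vs 'f' => not anagrams

0


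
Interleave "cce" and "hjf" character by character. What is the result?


Interleaving "cce" and "hjf":
  Position 0: 'c' from first, 'h' from second => "ch"
  Position 1: 'c' from first, 'j' from second => "cj"
  Position 2: 'e' from first, 'f' from second => "ef"
Result: chcjef

chcjef


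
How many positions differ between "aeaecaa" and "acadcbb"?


Comparing "aeaecaa" and "acadcbb" position by position:
  Position 0: 'a' vs 'a' => same
  Position 1: 'e' vs 'c' => DIFFER
  Position 2: 'a' vs 'a' => same
  Position 3: 'e' vs 'd' => DIFFER
  Position 4: 'c' vs 'c' => same
  Position 5: 'a' vs 'b' => DIFFER
  Position 6: 'a' vs 'b' => DIFFER
Positions that differ: 4

4


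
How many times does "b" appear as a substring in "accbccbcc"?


Searching for "b" in "accbccbcc"
Scanning each position:
  Position 0: "a" => no
  Position 1: "c" => no
  Position 2: "c" => no
  Position 3: "b" => MATCH
  Position 4: "c" => no
  Position 5: "c" => no
  Position 6: "b" => MATCH
  Position 7: "c" => no
  Position 8: "c" => no
Total occurrences: 2

2


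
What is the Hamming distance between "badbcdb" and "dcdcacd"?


Comparing "badbcdb" and "dcdcacd" position by position:
  Position 0: 'b' vs 'd' => differ
  Position 1: 'a' vs 'c' => differ
  Position 2: 'd' vs 'd' => same
  Position 3: 'b' vs 'c' => differ
  Position 4: 'c' vs 'a' => differ
  Position 5: 'd' vs 'c' => differ
  Position 6: 'b' vs 'd' => differ
Total differences (Hamming distance): 6

6


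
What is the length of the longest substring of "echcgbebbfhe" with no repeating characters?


Input: "echcgbebbfhe"
Sliding window (track last position of each char):
  Position 0 ('e'): window [0,0] length 1 -- new best
  Position 1 ('c'): window [0,1] length 2 -- new best
  Position 2 ('h'): window [0,2] length 3 -- new best
  Position 3 ('c'): repeat (last at 1), move window start to 2
  Position 3 ('c'): window [2,3] length 2
  Position 4 ('g'): window [2,4] length 3
  Position 5 ('b'): window [2,5] length 4 -- new best
  Position 6 ('e'): window [2,6] length 5 -- new best
  Position 7 ('b'): repeat (last at 5), move window start to 6
  Position 7 ('b'): window [6,7] length 2
  Position 8 ('b'): repeat (last at 7), move window start to 8
  Position 8 ('b'): window [8,8] length 1
  Position 9 ('f'): window [8,9] length 2
  Position 10 ('h'): window [8,10] length 3
  Position 11 ('e'): window [8,11] length 4
Longest substring with no repeats: "hcgbe" with length 5

5


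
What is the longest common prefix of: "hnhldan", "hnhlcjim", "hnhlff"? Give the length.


Words: hnhldan, hnhlcjim, hnhlff
  Position 0: all 'h' => match
  Position 1: all 'n' => match
  Position 2: all 'h' => match
  Position 3: all 'l' => match
  Position 4: ('d', 'c', 'f') => mismatch, stop
LCP = "hnhl" (length 4)

4


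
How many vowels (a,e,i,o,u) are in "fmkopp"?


Input: fmkopp
Checking each character:
  'f' at position 0: consonant
  'm' at position 1: consonant
  'k' at position 2: consonant
  'o' at position 3: vowel (running total: 1)
  'p' at position 4: consonant
  'p' at position 5: consonant
Total vowels: 1

1


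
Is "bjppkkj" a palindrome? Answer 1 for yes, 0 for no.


Input: bjppkkj
Reversed: jkkppjb
  Compare pos 0 ('b') with pos 6 ('j'): MISMATCH
  Compare pos 1 ('j') with pos 5 ('k'): MISMATCH
  Compare pos 2 ('p') with pos 4 ('k'): MISMATCH
Result: not a palindrome

0


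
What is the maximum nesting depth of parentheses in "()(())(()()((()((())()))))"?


Input: "()(())(()()((()((())()))))"
Tracking depth:
  Position 0 '(': depth becomes 1
  Position 1 ')': depth becomes 0
  Position 2 '(': depth becomes 1
  Position 3 '(': depth becomes 2
  Position 4 ')': depth becomes 1
  Position 5 ')': depth becomes 0
  Position 6 '(': depth becomes 1
  Position 7 '(': depth becomes 2
  Position 8 ')': depth becomes 1
  Position 9 '(': depth becomes 2
  Position 10 ')': depth becomes 1
  Position 11 '(': depth becomes 2
  Position 12 '(': depth becomes 3
  Position 13 '(': depth becomes 4
  Position 14 ')': depth becomes 3
  Position 15 '(': depth becomes 4
  Position 16 '(': depth becomes 5
  Position 17 '(': depth becomes 6
  Position 18 ')': depth becomes 5
  Position 19 ')': depth becomes 4
  Position 20 '(': depth becomes 5
  Position 21 ')': depth becomes 4
  Position 22 ')': depth becomes 3
  Position 23 ')': depth becomes 2
  Position 24 ')': depth becomes 1
  Position 25 ')': depth becomes 0
Maximum depth reached: 6

6


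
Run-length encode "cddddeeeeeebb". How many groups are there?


Input: cddddeeeeeebb
Scanning for consecutive runs:
  Group 1: 'c' x 1 (positions 0-0)
  Group 2: 'd' x 4 (positions 1-4)
  Group 3: 'e' x 6 (positions 5-10)
  Group 4: 'b' x 2 (positions 11-12)
Total groups: 4

4


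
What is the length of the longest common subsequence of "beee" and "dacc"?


LCS of "beee" and "dacc"
DP table:
           d    a    c    c
      0    0    0    0    0
  b   0    0    0    0    0
  e   0    0    0    0    0
  e   0    0    0    0    0
  e   0    0    0    0    0
LCS length = dp[4][4] = 0

0


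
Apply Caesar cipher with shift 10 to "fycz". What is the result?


Caesar cipher: shift "fycz" by 10
  'f' (pos 5) + 10 = pos 15 = 'p'
  'y' (pos 24) + 10 = pos 8 = 'i'
  'c' (pos 2) + 10 = pos 12 = 'm'
  'z' (pos 25) + 10 = pos 9 = 'j'
Result: pimj

pimj


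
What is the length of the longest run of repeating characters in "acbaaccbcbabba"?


Input: "acbaaccbcbabba"
Scanning for longest run:
  Position 1 ('c'): new char, reset run to 1
  Position 2 ('b'): new char, reset run to 1
  Position 3 ('a'): new char, reset run to 1
  Position 4 ('a'): continues run of 'a', length=2
  Position 5 ('c'): new char, reset run to 1
  Position 6 ('c'): continues run of 'c', length=2
  Position 7 ('b'): new char, reset run to 1
  Position 8 ('c'): new char, reset run to 1
  Position 9 ('b'): new char, reset run to 1
  Position 10 ('a'): new char, reset run to 1
  Position 11 ('b'): new char, reset run to 1
  Position 12 ('b'): continues run of 'b', length=2
  Position 13 ('a'): new char, reset run to 1
Longest run: 'a' with length 2

2


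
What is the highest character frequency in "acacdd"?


Input: acacdd
Character counts:
  'a': 2
  'c': 2
  'd': 2
Maximum frequency: 2

2


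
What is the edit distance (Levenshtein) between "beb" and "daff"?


Computing edit distance: "beb" -> "daff"
DP table:
           d    a    f    f
      0    1    2    3    4
  b   1    1    2    3    4
  e   2    2    2    3    4
  b   3    3    3    3    4
Edit distance = dp[3][4] = 4

4


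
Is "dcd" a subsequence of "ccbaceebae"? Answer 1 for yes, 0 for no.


Check if "dcd" is a subsequence of "ccbaceebae"
Greedy scan:
  Position 0 ('c'): no match needed
  Position 1 ('c'): no match needed
  Position 2 ('b'): no match needed
  Position 3 ('a'): no match needed
  Position 4 ('c'): no match needed
  Position 5 ('e'): no match needed
  Position 6 ('e'): no match needed
  Position 7 ('b'): no match needed
  Position 8 ('a'): no match needed
  Position 9 ('e'): no match needed
Only matched 0/3 characters => not a subsequence

0


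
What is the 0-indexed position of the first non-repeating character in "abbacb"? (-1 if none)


Input: abbacb
Character frequencies:
  'a': 2
  'b': 3
  'c': 1
Scanning left to right for freq == 1:
  Position 0 ('a'): freq=2, skip
  Position 1 ('b'): freq=3, skip
  Position 2 ('b'): freq=3, skip
  Position 3 ('a'): freq=2, skip
  Position 4 ('c'): unique! => answer = 4

4


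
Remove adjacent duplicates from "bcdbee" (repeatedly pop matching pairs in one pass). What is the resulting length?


Input: bcdbee
Stack-based adjacent duplicate removal:
  Read 'b': push. Stack: b
  Read 'c': push. Stack: bc
  Read 'd': push. Stack: bcd
  Read 'b': push. Stack: bcdb
  Read 'e': push. Stack: bcdbe
  Read 'e': matches stack top 'e' => pop. Stack: bcdb
Final stack: "bcdb" (length 4)

4


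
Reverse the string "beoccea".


Input: beoccea
Reading characters right to left:
  Position 6: 'a'
  Position 5: 'e'
  Position 4: 'c'
  Position 3: 'c'
  Position 2: 'o'
  Position 1: 'e'
  Position 0: 'b'
Reversed: aeccoeb

aeccoeb


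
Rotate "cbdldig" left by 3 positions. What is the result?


Input: "cbdldig", rotate left by 3
First 3 characters: "cbd"
Remaining characters: "ldig"
Concatenate remaining + first: "ldig" + "cbd" = "ldigcbd"

ldigcbd


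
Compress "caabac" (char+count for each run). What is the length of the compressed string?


Input: caabac
Runs:
  'c' x 1 => "c1"
  'a' x 2 => "a2"
  'b' x 1 => "b1"
  'a' x 1 => "a1"
  'c' x 1 => "c1"
Compressed: "c1a2b1a1c1"
Compressed length: 10

10


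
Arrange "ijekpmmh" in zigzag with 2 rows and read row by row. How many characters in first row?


Zigzag "ijekpmmh" into 2 rows:
Placing characters:
  'i' => row 0
  'j' => row 1
  'e' => row 0
  'k' => row 1
  'p' => row 0
  'm' => row 1
  'm' => row 0
  'h' => row 1
Rows:
  Row 0: "iepm"
  Row 1: "jkmh"
First row length: 4

4


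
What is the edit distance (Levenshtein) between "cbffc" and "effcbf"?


Computing edit distance: "cbffc" -> "effcbf"
DP table:
           e    f    f    c    b    f
      0    1    2    3    4    5    6
  c   1    1    2    3    3    4    5
  b   2    2    2    3    4    3    4
  f   3    3    2    2    3    4    3
  f   4    4    3    2    3    4    4
  c   5    5    4    3    2    3    4
Edit distance = dp[5][6] = 4

4


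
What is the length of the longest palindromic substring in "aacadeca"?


Input: "aacadeca"
Checking substrings for palindromes:
  [1:4] "aca" (len 3) => palindrome
  [0:2] "aa" (len 2) => palindrome
Longest palindromic substring: "aca" with length 3

3


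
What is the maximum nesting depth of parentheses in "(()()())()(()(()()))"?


Input: "(()()())()(()(()()))"
Tracking depth:
  Position 0 '(': depth becomes 1
  Position 1 '(': depth becomes 2
  Position 2 ')': depth becomes 1
  Position 3 '(': depth becomes 2
  Position 4 ')': depth becomes 1
  Position 5 '(': depth becomes 2
  Position 6 ')': depth becomes 1
  Position 7 ')': depth becomes 0
  Position 8 '(': depth becomes 1
  Position 9 ')': depth becomes 0
  Position 10 '(': depth becomes 1
  Position 11 '(': depth becomes 2
  Position 12 ')': depth becomes 1
  Position 13 '(': depth becomes 2
  Position 14 '(': depth becomes 3
  Position 15 ')': depth becomes 2
  Position 16 '(': depth becomes 3
  Position 17 ')': depth becomes 2
  Position 18 ')': depth becomes 1
  Position 19 ')': depth becomes 0
Maximum depth reached: 3

3


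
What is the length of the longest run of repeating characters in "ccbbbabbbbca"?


Input: "ccbbbabbbbca"
Scanning for longest run:
  Position 1 ('c'): continues run of 'c', length=2
  Position 2 ('b'): new char, reset run to 1
  Position 3 ('b'): continues run of 'b', length=2
  Position 4 ('b'): continues run of 'b', length=3
  Position 5 ('a'): new char, reset run to 1
  Position 6 ('b'): new char, reset run to 1
  Position 7 ('b'): continues run of 'b', length=2
  Position 8 ('b'): continues run of 'b', length=3
  Position 9 ('b'): continues run of 'b', length=4
  Position 10 ('c'): new char, reset run to 1
  Position 11 ('a'): new char, reset run to 1
Longest run: 'b' with length 4

4
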